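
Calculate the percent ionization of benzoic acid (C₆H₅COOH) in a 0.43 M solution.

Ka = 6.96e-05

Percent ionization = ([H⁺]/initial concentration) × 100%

Using Ka equilibrium: x² + Ka×x - Ka×C = 0. Solving: [H⁺] = 5.4360e-03. Percent = (5.4360e-03/0.43) × 100

Percent ionization = 1.26%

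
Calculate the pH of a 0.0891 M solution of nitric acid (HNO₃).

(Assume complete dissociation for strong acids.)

[H⁺] = 0.0891 M for strong acid. pH = -log[H⁺] = -log(0.0891)

pH = 1.05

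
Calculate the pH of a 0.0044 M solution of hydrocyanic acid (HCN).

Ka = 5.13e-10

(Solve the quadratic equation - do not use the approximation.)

x² + Ka×x - Ka×C = 0. Using quadratic formula: [H⁺] = 1.5021e-06

pH = 5.82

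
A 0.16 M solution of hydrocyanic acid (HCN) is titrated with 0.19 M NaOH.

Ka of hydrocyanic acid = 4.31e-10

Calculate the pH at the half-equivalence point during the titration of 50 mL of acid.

At half-equivalence [HA] = [A⁻], so Henderson-Hasselbalch gives pH = pKa = -log(4.31e-10) = 9.37.

pH = pKa = 9.37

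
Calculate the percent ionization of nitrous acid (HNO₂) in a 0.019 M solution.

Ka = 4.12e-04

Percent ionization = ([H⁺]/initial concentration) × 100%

Using Ka equilibrium: x² + Ka×x - Ka×C = 0. Solving: [H⁺] = 2.5994e-03. Percent = (2.5994e-03/0.019) × 100

Percent ionization = 13.7%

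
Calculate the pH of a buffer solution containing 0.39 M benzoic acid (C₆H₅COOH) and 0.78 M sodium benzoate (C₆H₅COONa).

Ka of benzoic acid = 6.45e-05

pKa = -log(6.45e-05) = 4.19. pH = pKa + log([A⁻]/[HA]) = 4.19 + log(0.78/0.39)

pH = 4.49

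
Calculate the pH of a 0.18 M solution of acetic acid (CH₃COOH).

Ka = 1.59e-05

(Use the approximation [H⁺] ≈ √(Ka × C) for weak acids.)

[H⁺] = √(Ka × C) = √(1.59e-05 × 0.18) = 1.6917e-03. pH = -log(1.6917e-03)

pH = 2.77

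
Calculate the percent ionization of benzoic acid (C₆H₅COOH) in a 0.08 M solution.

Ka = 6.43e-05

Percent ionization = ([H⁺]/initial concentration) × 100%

Using Ka equilibrium: x² + Ka×x - Ka×C = 0. Solving: [H⁺] = 2.2361e-03. Percent = (2.2361e-03/0.08) × 100

Percent ionization = 2.8%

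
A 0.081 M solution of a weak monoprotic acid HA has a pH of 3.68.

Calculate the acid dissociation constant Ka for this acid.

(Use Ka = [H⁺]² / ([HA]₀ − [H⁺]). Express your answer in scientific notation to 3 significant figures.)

[H⁺] = 10^(−pH) = 10^(−3.68) = 2.089e-04 M. For HA ⇌ H⁺ + A⁻, Ka = [H⁺][A⁻]/[HA] = [H⁺]² / ([HA]₀ − [H⁺]) = (2.089e-04)² / (0.081 − 2.089e-04) = 5.40e-07.

K_a = 5.40e-07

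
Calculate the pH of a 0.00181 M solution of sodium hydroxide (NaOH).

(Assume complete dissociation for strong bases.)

[OH⁻] = 0.00181 M for strong base. pOH = -log[OH⁻] = 2.74, pH = 14 - pOH

pH = 11.26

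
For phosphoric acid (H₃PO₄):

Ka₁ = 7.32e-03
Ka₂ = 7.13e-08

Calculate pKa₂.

pKa₂ = -log(Ka₂) = -log(7.13e-08) = 7.15.

pK_{a2} = 7.15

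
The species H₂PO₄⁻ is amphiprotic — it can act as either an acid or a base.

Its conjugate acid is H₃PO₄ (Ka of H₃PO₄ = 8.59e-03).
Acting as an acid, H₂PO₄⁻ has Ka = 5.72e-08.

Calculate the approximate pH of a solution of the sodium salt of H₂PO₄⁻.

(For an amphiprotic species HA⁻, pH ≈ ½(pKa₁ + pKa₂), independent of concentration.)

pKa₁ = -log(8.59e-03) = 2.07; pKa₂ = -log(5.72e-08) = 7.24. For an amphiprotic species, pH ≈ ½(pKa₁ + pKa₂) = ½(2.07 + 7.24) = 4.65.

pH = 4.65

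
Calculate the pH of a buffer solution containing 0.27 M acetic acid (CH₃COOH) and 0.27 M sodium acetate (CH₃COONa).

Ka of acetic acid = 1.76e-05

pKa = -log(1.76e-05) = 4.75. pH = pKa + log([A⁻]/[HA]) = 4.75 + log(0.27/0.27)

pH = 4.75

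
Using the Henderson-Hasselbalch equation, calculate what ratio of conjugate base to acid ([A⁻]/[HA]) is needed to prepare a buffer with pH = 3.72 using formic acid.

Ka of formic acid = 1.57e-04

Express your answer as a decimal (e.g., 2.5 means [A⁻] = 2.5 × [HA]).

pKa = -log(1.57e-04) = 3.8041. pH = pKa + log([A⁻]/[HA]), so log([A⁻]/[HA]) = pH − pKa = 3.72 − 3.8041 = -0.0841. [A⁻]/[HA] = 10^(-0.0841) = 0.824

[A⁻]/[HA] = 0.824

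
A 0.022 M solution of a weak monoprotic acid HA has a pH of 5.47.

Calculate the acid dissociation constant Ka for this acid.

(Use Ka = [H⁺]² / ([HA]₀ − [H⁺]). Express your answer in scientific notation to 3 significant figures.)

[H⁺] = 10^(−pH) = 10^(−5.47) = 3.388e-06 M. For HA ⇌ H⁺ + A⁻, Ka = [H⁺][A⁻]/[HA] = [H⁺]² / ([HA]₀ − [H⁺]) = (3.388e-06)² / (0.022 − 3.388e-06) = 5.22e-10.

K_a = 5.22e-10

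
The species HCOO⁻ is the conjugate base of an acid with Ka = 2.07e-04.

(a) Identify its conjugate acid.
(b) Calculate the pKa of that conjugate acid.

(a) The conjugate acid is formed by adding one H⁺ to HCOO⁻, giving HCOOH. (b) pKa = -log(Ka) = -log(2.07e-04) = 3.68.

Conjugate acid: HCOOH; pK_a = 3.68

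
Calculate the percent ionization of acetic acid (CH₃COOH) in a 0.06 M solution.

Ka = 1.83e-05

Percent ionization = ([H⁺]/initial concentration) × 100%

Using Ka equilibrium: x² + Ka×x - Ka×C = 0. Solving: [H⁺] = 1.0387e-03. Percent = (1.0387e-03/0.06) × 100

Percent ionization = 1.73%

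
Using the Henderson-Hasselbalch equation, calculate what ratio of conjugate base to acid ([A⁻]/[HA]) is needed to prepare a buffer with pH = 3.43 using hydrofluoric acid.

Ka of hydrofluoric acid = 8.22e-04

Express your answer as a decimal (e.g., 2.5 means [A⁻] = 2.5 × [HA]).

pKa = -log(8.22e-04) = 3.0851. pH = pKa + log([A⁻]/[HA]), so log([A⁻]/[HA]) = pH − pKa = 3.43 − 3.0851 = 0.3449. [A⁻]/[HA] = 10^(0.3449) = 2.21

[A⁻]/[HA] = 2.21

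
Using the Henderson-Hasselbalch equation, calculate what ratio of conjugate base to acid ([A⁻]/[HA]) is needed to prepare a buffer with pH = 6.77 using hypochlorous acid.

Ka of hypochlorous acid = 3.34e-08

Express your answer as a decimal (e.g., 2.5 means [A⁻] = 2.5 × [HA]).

pKa = -log(3.34e-08) = 7.4763. pH = pKa + log([A⁻]/[HA]), so log([A⁻]/[HA]) = pH − pKa = 6.77 − 7.4763 = -0.7063. [A⁻]/[HA] = 10^(-0.7063) = 0.197

[A⁻]/[HA] = 0.197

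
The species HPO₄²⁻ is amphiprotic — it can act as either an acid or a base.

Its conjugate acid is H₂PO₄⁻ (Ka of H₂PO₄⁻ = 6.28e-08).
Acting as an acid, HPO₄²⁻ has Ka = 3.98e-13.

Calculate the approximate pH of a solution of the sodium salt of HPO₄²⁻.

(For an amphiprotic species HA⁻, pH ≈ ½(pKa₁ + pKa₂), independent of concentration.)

pKa₁ = -log(6.28e-08) = 7.20; pKa₂ = -log(3.98e-13) = 12.40. For an amphiprotic species, pH ≈ ½(pKa₁ + pKa₂) = ½(7.20 + 12.40) = 9.80.

pH = 9.80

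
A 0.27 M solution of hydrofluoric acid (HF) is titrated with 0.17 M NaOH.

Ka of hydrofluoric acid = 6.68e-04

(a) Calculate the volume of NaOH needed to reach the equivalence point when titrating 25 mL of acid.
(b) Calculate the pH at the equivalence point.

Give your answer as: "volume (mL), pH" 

moles acid = 0.27 × 25/1000 = 0.00675 mol; V_base = moles/0.17 × 1000 = 39.7 mL. At equivalence only the conjugate base is present: [A⁻] = 0.00675/0.065 = 1.0432e-01 M. Kb = Kw/Ka = 1.50e-11; [OH⁻] = √(Kb × [A⁻]) = 1.2497e-06; pOH = 5.90; pH = 14 - pOH = 8.10.

V = 39.7 mL, pH = 8.10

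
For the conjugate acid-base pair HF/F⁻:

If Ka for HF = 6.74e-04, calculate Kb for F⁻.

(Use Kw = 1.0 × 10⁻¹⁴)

For a conjugate pair Ka × Kb = Kw, so Kb = Kw/Ka = 1.0 × 10⁻¹⁴ / 6.74e-04 = 1.48e-11.

K_b = 1.48e-11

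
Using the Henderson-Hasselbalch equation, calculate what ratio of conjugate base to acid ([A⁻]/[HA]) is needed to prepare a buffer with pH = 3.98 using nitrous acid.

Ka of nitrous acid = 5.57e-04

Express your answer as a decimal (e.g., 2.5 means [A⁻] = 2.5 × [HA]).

pKa = -log(5.57e-04) = 3.2541. pH = pKa + log([A⁻]/[HA]), so log([A⁻]/[HA]) = pH − pKa = 3.98 − 3.2541 = 0.7259. [A⁻]/[HA] = 10^(0.7259) = 5.32

[A⁻]/[HA] = 5.32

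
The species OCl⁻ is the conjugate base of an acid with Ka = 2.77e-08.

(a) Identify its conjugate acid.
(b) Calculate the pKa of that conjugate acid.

(a) The conjugate acid is formed by adding one H⁺ to OCl⁻, giving HOCl. (b) pKa = -log(Ka) = -log(2.77e-08) = 7.56.

Conjugate acid: HOCl; pK_a = 7.56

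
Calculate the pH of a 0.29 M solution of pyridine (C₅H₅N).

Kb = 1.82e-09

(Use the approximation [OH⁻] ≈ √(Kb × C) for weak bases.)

[OH⁻] = √(Kb × C) = √(1.82e-09 × 0.29) = 2.2974e-05. pOH = 4.64, pH = 14 - pOH

pH = 9.36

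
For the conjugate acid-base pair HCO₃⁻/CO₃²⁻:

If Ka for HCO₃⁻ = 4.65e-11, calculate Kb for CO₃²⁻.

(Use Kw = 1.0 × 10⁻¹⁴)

For a conjugate pair Ka × Kb = Kw, so Kb = Kw/Ka = 1.0 × 10⁻¹⁴ / 4.65e-11 = 2.15e-04.

K_b = 2.15e-04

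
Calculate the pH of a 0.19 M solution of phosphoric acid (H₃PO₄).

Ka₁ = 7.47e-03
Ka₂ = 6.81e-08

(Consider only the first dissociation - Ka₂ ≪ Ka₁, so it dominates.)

First dissociation dominates. From Ka₁ = [H⁺][HA⁻]/[H₂A], x² + Ka₁·x − Ka₁·C = 0 with C = 0.19 M and Ka₁ = 7.47e-03. Solving: [H⁺] = (−Ka₁ + √(Ka₁² + 4·Ka₁·C)) / 2 = 3.4123e-02 M. pH = -log(3.4123e-02) = 1.47.

pH = 1.47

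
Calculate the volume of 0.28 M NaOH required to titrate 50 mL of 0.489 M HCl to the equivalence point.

At equivalence: moles acid = moles base. moles HCl = 0.489 × 50/1000 = 0.02445 mol. V_base = moles / 0.28 × 1000 = 87.3 mL.

V_{base} = 87.3 mL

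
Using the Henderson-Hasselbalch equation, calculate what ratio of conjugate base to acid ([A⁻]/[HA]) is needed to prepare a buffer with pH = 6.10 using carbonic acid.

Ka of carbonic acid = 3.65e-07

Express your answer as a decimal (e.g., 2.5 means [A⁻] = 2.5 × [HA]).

pKa = -log(3.65e-07) = 6.4377. pH = pKa + log([A⁻]/[HA]), so log([A⁻]/[HA]) = pH − pKa = 6.10 − 6.4377 = -0.3377. [A⁻]/[HA] = 10^(-0.3377) = 0.460

[A⁻]/[HA] = 0.460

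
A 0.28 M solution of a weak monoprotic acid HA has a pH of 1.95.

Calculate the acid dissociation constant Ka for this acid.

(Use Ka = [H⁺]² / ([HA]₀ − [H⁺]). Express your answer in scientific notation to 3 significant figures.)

[H⁺] = 10^(−pH) = 10^(−1.95) = 1.122e-02 M. For HA ⇌ H⁺ + A⁻, Ka = [H⁺][A⁻]/[HA] = [H⁺]² / ([HA]₀ − [H⁺]) = (1.122e-02)² / (0.28 − 1.122e-02) = 4.68e-04.

K_a = 4.68e-04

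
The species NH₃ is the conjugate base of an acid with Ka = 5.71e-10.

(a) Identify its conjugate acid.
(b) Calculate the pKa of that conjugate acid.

(a) The conjugate acid is formed by adding one H⁺ to NH₃, giving NH₄⁺. (b) pKa = -log(Ka) = -log(5.71e-10) = 9.24.

Conjugate acid: NH₄⁺; pK_a = 9.24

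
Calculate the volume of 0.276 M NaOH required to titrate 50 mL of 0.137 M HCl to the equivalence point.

At equivalence: moles acid = moles base. moles HCl = 0.137 × 50/1000 = 0.00685 mol. V_base = moles / 0.276 × 1000 = 24.8 mL.

V_{base} = 24.8 mL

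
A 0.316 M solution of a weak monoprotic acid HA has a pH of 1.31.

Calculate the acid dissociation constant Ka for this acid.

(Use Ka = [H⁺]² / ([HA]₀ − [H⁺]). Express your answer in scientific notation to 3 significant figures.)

[H⁺] = 10^(−pH) = 10^(−1.31) = 4.898e-02 M. For HA ⇌ H⁺ + A⁻, Ka = [H⁺][A⁻]/[HA] = [H⁺]² / ([HA]₀ − [H⁺]) = (4.898e-02)² / (0.316 − 4.898e-02) = 8.98e-03.

K_a = 8.98e-03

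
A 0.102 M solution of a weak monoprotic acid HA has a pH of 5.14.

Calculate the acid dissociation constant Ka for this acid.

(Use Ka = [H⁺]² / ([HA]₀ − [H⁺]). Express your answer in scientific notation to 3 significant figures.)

[H⁺] = 10^(−pH) = 10^(−5.14) = 7.244e-06 M. For HA ⇌ H⁺ + A⁻, Ka = [H⁺][A⁻]/[HA] = [H⁺]² / ([HA]₀ − [H⁺]) = (7.244e-06)² / (0.102 − 7.244e-06) = 5.15e-10.

K_a = 5.15e-10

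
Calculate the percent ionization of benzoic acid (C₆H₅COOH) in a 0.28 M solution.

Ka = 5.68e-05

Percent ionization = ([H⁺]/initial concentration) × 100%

Using Ka equilibrium: x² + Ka×x - Ka×C = 0. Solving: [H⁺] = 3.9597e-03. Percent = (3.9597e-03/0.28) × 100

Percent ionization = 1.41%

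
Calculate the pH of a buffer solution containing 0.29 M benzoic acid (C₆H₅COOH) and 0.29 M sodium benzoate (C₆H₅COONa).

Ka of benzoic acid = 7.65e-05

pKa = -log(7.65e-05) = 4.12. pH = pKa + log([A⁻]/[HA]) = 4.12 + log(0.29/0.29)

pH = 4.12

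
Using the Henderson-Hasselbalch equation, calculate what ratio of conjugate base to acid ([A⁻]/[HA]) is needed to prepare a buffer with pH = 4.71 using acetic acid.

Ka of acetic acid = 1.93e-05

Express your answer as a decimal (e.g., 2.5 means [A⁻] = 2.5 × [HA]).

pKa = -log(1.93e-05) = 4.7144. pH = pKa + log([A⁻]/[HA]), so log([A⁻]/[HA]) = pH − pKa = 4.71 − 4.7144 = -0.0044. [A⁻]/[HA] = 10^(-0.0044) = 0.990

[A⁻]/[HA] = 0.990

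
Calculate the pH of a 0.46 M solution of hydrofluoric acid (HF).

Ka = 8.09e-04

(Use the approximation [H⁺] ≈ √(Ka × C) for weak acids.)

[H⁺] = √(Ka × C) = √(8.09e-04 × 0.46) = 1.9291e-02. pH = -log(1.9291e-02)

pH = 1.71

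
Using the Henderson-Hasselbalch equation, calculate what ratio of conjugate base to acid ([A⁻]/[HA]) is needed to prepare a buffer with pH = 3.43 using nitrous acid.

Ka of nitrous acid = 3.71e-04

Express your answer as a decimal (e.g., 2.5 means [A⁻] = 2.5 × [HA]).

pKa = -log(3.71e-04) = 3.4306. pH = pKa + log([A⁻]/[HA]), so log([A⁻]/[HA]) = pH − pKa = 3.43 − 3.4306 = -0.0006. [A⁻]/[HA] = 10^(-0.0006) = 0.999

[A⁻]/[HA] = 0.999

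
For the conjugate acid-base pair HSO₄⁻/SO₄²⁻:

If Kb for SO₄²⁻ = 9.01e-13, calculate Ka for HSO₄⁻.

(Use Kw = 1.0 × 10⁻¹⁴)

For a conjugate pair Ka × Kb = Kw, so Ka = Kw/Kb = 1.0 × 10⁻¹⁴ / 9.01e-13 = 1.11e-02.

K_a = 1.11e-02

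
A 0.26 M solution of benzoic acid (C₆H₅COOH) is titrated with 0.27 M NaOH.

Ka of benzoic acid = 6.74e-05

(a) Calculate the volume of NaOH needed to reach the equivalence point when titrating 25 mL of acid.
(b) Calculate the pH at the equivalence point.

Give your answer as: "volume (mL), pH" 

moles acid = 0.26 × 25/1000 = 0.0065 mol; V_base = moles/0.27 × 1000 = 24.1 mL. At equivalence only the conjugate base is present: [A⁻] = 0.0065/0.049 = 1.3245e-01 M. Kb = Kw/Ka = 1.48e-10; [OH⁻] = √(Kb × [A⁻]) = 4.4330e-06; pOH = 5.35; pH = 14 - pOH = 8.65.

V = 24.1 mL, pH = 8.65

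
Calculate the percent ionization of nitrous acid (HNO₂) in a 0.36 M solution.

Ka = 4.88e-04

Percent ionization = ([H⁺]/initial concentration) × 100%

Using Ka equilibrium: x² + Ka×x - Ka×C = 0. Solving: [H⁺] = 1.3013e-02. Percent = (1.3013e-02/0.36) × 100

Percent ionization = 3.61%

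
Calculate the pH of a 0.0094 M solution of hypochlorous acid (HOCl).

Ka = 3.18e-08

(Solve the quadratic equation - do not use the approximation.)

x² + Ka×x - Ka×C = 0. Using quadratic formula: [H⁺] = 1.7273e-05

pH = 4.76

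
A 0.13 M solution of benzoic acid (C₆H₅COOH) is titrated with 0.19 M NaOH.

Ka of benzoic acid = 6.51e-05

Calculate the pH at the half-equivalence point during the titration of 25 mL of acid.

At half-equivalence [HA] = [A⁻], so Henderson-Hasselbalch gives pH = pKa = -log(6.51e-05) = 4.19.

pH = pKa = 4.19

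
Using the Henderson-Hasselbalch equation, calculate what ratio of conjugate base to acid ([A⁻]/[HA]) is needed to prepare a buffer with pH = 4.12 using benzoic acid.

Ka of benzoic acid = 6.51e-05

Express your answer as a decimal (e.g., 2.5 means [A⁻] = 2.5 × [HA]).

pKa = -log(6.51e-05) = 4.1864. pH = pKa + log([A⁻]/[HA]), so log([A⁻]/[HA]) = pH − pKa = 4.12 − 4.1864 = -0.0664. [A⁻]/[HA] = 10^(-0.0664) = 0.858

[A⁻]/[HA] = 0.858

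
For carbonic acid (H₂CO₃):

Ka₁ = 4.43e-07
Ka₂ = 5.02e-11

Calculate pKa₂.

pKa₂ = -log(Ka₂) = -log(5.02e-11) = 10.30.

pK_{a2} = 10.30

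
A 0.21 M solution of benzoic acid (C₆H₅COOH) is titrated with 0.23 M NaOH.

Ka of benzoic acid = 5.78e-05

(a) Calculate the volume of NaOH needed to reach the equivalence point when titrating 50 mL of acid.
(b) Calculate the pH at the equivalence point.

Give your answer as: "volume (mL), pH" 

moles acid = 0.21 × 50/1000 = 0.0105 mol; V_base = moles/0.23 × 1000 = 45.7 mL. At equivalence only the conjugate base is present: [A⁻] = 0.0105/0.096 = 1.0977e-01 M. Kb = Kw/Ka = 1.73e-10; [OH⁻] = √(Kb × [A⁻]) = 4.3580e-06; pOH = 5.36; pH = 14 - pOH = 8.64.

V = 45.7 mL, pH = 8.64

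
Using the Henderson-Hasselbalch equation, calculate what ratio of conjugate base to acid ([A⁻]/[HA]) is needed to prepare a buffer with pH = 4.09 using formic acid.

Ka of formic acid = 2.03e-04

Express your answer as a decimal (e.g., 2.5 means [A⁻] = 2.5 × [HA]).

pKa = -log(2.03e-04) = 3.6925. pH = pKa + log([A⁻]/[HA]), so log([A⁻]/[HA]) = pH − pKa = 4.09 − 3.6925 = 0.3975. [A⁻]/[HA] = 10^(0.3975) = 2.50

[A⁻]/[HA] = 2.50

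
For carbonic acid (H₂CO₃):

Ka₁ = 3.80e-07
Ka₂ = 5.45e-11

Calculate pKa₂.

pKa₂ = -log(Ka₂) = -log(5.45e-11) = 10.26.

pK_{a2} = 10.26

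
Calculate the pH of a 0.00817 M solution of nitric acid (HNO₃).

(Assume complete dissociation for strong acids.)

[H⁺] = 0.00817 M for strong acid. pH = -log[H⁺] = -log(0.00817)

pH = 2.09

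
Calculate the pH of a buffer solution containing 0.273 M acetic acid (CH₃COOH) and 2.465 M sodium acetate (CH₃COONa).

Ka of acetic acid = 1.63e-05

pKa = -log(1.63e-05) = 4.79. pH = pKa + log([A⁻]/[HA]) = 4.79 + log(2.465/0.273)

pH = 5.74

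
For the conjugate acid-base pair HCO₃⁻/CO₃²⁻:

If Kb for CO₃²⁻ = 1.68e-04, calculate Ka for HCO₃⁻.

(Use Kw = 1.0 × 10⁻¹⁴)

For a conjugate pair Ka × Kb = Kw, so Ka = Kw/Kb = 1.0 × 10⁻¹⁴ / 1.68e-04 = 5.95e-11.

K_a = 5.95e-11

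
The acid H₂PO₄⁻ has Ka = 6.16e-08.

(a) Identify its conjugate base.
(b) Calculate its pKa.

(a) The conjugate base is formed by removing one H⁺ from H₂PO₄⁻, giving HPO₄²⁻. (b) pKa = -log(Ka) = -log(6.16e-08) = 7.21.

Conjugate base: HPO₄²⁻; pK_a = 7.21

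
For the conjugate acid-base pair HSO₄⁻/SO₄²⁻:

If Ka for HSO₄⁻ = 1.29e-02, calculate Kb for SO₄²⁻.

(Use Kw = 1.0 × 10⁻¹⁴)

For a conjugate pair Ka × Kb = Kw, so Kb = Kw/Ka = 1.0 × 10⁻¹⁴ / 1.29e-02 = 7.75e-13.

K_b = 7.75e-13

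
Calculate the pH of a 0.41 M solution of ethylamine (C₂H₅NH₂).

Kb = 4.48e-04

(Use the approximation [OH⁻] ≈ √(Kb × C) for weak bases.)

[OH⁻] = √(Kb × C) = √(4.48e-04 × 0.41) = 1.3553e-02. pOH = 1.87, pH = 14 - pOH

pH = 12.13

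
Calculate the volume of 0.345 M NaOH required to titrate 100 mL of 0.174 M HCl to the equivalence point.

At equivalence: moles acid = moles base. moles HCl = 0.174 × 100/1000 = 0.0174 mol. V_base = moles / 0.345 × 1000 = 50.4 mL.

V_{base} = 50.4 mL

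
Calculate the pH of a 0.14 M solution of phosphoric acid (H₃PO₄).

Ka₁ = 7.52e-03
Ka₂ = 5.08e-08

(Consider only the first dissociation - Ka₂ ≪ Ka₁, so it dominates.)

First dissociation dominates. From Ka₁ = [H⁺][HA⁻]/[H₂A], x² + Ka₁·x − Ka₁·C = 0 with C = 0.14 M and Ka₁ = 7.52e-03. Solving: [H⁺] = (−Ka₁ + √(Ka₁² + 4·Ka₁·C)) / 2 = 2.8904e-02 M. pH = -log(2.8904e-02) = 1.54.

pH = 1.54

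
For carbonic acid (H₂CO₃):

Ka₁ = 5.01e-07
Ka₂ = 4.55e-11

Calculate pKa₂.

pKa₂ = -log(Ka₂) = -log(4.55e-11) = 10.34.

pK_{a2} = 10.34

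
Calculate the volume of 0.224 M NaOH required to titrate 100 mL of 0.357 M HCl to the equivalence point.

At equivalence: moles acid = moles base. moles HCl = 0.357 × 100/1000 = 0.0357 mol. V_base = moles / 0.224 × 1000 = 159.4 mL.

V_{base} = 159.4 mL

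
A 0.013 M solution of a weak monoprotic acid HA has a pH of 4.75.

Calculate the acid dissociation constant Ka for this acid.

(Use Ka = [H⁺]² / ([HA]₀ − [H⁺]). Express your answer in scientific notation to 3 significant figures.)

[H⁺] = 10^(−pH) = 10^(−4.75) = 1.778e-05 M. For HA ⇌ H⁺ + A⁻, Ka = [H⁺][A⁻]/[HA] = [H⁺]² / ([HA]₀ − [H⁺]) = (1.778e-05)² / (0.013 − 1.778e-05) = 2.44e-08.

K_a = 2.44e-08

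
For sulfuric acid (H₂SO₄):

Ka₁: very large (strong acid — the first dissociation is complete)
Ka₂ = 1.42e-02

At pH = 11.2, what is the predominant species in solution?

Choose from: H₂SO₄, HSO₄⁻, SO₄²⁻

The first dissociation is complete, so H₂SO₄ itself is never the predominant species in water; pKa₂ = -log(1.42e-02) = 1.85. For a polyprotic acid the predominant species crosses at each pKa: below pKa_n the protonated form dominates, above it the deprotonated form does. At pH = 11.2, the predominant species is SO₄²⁻.

SO₄²⁻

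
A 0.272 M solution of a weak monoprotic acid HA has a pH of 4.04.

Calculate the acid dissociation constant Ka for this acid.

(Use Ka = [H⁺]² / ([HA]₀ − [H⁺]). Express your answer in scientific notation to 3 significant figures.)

[H⁺] = 10^(−pH) = 10^(−4.04) = 9.120e-05 M. For HA ⇌ H⁺ + A⁻, Ka = [H⁺][A⁻]/[HA] = [H⁺]² / ([HA]₀ − [H⁺]) = (9.120e-05)² / (0.272 − 9.120e-05) = 3.06e-08.

K_a = 3.06e-08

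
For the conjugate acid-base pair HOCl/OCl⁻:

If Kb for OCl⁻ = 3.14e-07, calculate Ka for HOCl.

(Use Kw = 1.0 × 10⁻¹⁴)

For a conjugate pair Ka × Kb = Kw, so Ka = Kw/Kb = 1.0 × 10⁻¹⁴ / 3.14e-07 = 3.18e-08.

K_a = 3.18e-08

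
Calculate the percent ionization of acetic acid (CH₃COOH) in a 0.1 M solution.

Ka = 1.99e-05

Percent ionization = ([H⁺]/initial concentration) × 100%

Using Ka equilibrium: x² + Ka×x - Ka×C = 0. Solving: [H⁺] = 1.4008e-03. Percent = (1.4008e-03/0.1) × 100

Percent ionization = 1.4%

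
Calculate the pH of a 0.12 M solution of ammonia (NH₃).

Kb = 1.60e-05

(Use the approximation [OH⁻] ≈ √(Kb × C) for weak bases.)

[OH⁻] = √(Kb × C) = √(1.60e-05 × 0.12) = 1.3856e-03. pOH = 2.86, pH = 14 - pOH

pH = 11.14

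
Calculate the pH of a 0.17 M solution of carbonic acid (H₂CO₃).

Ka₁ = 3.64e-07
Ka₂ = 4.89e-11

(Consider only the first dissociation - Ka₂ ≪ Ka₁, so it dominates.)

First dissociation dominates. From Ka₁ = [H⁺][HA⁻]/[H₂A], x² + Ka₁·x − Ka₁·C = 0 with C = 0.17 M and Ka₁ = 3.64e-07. Solving: [H⁺] = (−Ka₁ + √(Ka₁² + 4·Ka₁·C)) / 2 = 2.4857e-04 M. pH = -log(2.4857e-04) = 3.60.

pH = 3.60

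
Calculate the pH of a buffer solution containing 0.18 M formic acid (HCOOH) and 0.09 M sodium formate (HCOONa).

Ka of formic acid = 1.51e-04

pKa = -log(1.51e-04) = 3.82. pH = pKa + log([A⁻]/[HA]) = 3.82 + log(0.09/0.18)

pH = 3.52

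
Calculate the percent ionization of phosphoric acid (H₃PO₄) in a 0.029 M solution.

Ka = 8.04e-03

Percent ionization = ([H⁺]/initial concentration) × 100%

Using Ka equilibrium: x² + Ka×x - Ka×C = 0. Solving: [H⁺] = 1.1770e-02. Percent = (1.1770e-02/0.029) × 100

Percent ionization = 40.6%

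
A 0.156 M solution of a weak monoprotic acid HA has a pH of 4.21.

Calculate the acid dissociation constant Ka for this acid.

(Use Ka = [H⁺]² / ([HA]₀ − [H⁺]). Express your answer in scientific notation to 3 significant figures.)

[H⁺] = 10^(−pH) = 10^(−4.21) = 6.166e-05 M. For HA ⇌ H⁺ + A⁻, Ka = [H⁺][A⁻]/[HA] = [H⁺]² / ([HA]₀ − [H⁺]) = (6.166e-05)² / (0.156 − 6.166e-05) = 2.44e-08.

K_a = 2.44e-08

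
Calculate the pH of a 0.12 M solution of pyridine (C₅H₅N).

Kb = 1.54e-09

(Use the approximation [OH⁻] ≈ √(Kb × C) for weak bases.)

[OH⁻] = √(Kb × C) = √(1.54e-09 × 0.12) = 1.3594e-05. pOH = 4.87, pH = 14 - pOH

pH = 9.13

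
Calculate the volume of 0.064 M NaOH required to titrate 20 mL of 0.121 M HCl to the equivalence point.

At equivalence: moles acid = moles base. moles HCl = 0.121 × 20/1000 = 0.00242 mol. V_base = moles / 0.064 × 1000 = 37.8 mL.

V_{base} = 37.8 mL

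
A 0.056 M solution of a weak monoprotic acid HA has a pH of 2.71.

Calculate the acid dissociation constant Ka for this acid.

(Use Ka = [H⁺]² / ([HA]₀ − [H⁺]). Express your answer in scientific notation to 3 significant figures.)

[H⁺] = 10^(−pH) = 10^(−2.71) = 1.950e-03 M. For HA ⇌ H⁺ + A⁻, Ka = [H⁺][A⁻]/[HA] = [H⁺]² / ([HA]₀ − [H⁺]) = (1.950e-03)² / (0.056 − 1.950e-03) = 7.03e-05.

K_a = 7.03e-05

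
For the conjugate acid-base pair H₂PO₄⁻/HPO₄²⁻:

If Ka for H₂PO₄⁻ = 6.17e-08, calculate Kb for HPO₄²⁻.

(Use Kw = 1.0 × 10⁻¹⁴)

For a conjugate pair Ka × Kb = Kw, so Kb = Kw/Ka = 1.0 × 10⁻¹⁴ / 6.17e-08 = 1.62e-07.

K_b = 1.62e-07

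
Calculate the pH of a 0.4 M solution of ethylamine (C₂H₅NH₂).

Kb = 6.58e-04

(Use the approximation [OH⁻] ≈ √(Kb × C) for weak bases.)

[OH⁻] = √(Kb × C) = √(6.58e-04 × 0.4) = 1.6223e-02. pOH = 1.79, pH = 14 - pOH

pH = 12.21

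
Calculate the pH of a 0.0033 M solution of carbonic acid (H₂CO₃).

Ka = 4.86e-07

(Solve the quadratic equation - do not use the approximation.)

x² + Ka×x - Ka×C = 0. Using quadratic formula: [H⁺] = 3.9805e-05

pH = 4.40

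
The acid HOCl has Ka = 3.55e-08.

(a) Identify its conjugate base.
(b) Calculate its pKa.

(a) The conjugate base is formed by removing one H⁺ from HOCl, giving OCl⁻. (b) pKa = -log(Ka) = -log(3.55e-08) = 7.45.

Conjugate base: OCl⁻; pK_a = 7.45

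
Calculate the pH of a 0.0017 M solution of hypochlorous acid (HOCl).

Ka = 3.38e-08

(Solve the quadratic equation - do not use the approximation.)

x² + Ka×x - Ka×C = 0. Using quadratic formula: [H⁺] = 7.5634e-06

pH = 5.12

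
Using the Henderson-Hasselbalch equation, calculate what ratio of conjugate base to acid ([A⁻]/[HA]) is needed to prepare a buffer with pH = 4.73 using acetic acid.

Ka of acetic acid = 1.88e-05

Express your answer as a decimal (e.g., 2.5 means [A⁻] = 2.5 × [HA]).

pKa = -log(1.88e-05) = 4.7258. pH = pKa + log([A⁻]/[HA]), so log([A⁻]/[HA]) = pH − pKa = 4.73 − 4.7258 = 0.0042. [A⁻]/[HA] = 10^(0.0042) = 1.01

[A⁻]/[HA] = 1.01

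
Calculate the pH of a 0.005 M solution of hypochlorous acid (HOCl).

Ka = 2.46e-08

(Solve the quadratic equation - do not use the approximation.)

x² + Ka×x - Ka×C = 0. Using quadratic formula: [H⁺] = 1.1078e-05

pH = 4.96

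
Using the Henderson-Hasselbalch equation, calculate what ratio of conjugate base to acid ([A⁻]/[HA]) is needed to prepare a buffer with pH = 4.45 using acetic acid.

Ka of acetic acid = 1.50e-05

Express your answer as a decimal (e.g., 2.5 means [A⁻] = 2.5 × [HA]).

pKa = -log(1.50e-05) = 4.8239. pH = pKa + log([A⁻]/[HA]), so log([A⁻]/[HA]) = pH − pKa = 4.45 − 4.8239 = -0.3739. [A⁻]/[HA] = 10^(-0.3739) = 0.423

[A⁻]/[HA] = 0.423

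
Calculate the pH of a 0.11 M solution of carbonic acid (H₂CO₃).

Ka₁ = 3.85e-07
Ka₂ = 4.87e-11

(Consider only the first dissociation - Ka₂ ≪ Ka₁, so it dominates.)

First dissociation dominates. From Ka₁ = [H⁺][HA⁻]/[H₂A], x² + Ka₁·x − Ka₁·C = 0 with C = 0.11 M and Ka₁ = 3.85e-07. Solving: [H⁺] = (−Ka₁ + √(Ka₁² + 4·Ka₁·C)) / 2 = 2.0560e-04 M. pH = -log(2.0560e-04) = 3.69.

pH = 3.69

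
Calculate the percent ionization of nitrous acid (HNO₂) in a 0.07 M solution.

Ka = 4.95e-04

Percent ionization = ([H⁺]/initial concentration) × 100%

Using Ka equilibrium: x² + Ka×x - Ka×C = 0. Solving: [H⁺] = 5.6441e-03. Percent = (5.6441e-03/0.07) × 100

Percent ionization = 8.06%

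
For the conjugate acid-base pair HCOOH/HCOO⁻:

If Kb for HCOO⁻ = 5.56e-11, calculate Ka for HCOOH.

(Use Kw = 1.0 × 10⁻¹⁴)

For a conjugate pair Ka × Kb = Kw, so Ka = Kw/Kb = 1.0 × 10⁻¹⁴ / 5.56e-11 = 1.80e-04.

K_a = 1.80e-04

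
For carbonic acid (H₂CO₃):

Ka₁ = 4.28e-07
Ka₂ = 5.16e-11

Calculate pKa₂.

pKa₂ = -log(Ka₂) = -log(5.16e-11) = 10.29.

pK_{a2} = 10.29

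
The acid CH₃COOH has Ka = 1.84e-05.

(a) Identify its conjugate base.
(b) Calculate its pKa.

(a) The conjugate base is formed by removing one H⁺ from CH₃COOH, giving CH₃COO⁻. (b) pKa = -log(Ka) = -log(1.84e-05) = 4.74.

Conjugate base: CH₃COO⁻; pK_a = 4.74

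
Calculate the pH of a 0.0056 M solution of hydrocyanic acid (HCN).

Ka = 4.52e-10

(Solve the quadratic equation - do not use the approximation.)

x² + Ka×x - Ka×C = 0. Using quadratic formula: [H⁺] = 1.5907e-06

pH = 5.80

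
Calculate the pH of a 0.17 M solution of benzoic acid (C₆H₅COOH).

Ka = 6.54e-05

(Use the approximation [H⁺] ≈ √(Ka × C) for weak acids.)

[H⁺] = √(Ka × C) = √(6.54e-05 × 0.17) = 3.3344e-03. pH = -log(3.3344e-03)

pH = 2.48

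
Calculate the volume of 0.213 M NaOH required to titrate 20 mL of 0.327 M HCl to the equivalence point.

At equivalence: moles acid = moles base. moles HCl = 0.327 × 20/1000 = 0.00654 mol. V_base = moles / 0.213 × 1000 = 30.7 mL.

V_{base} = 30.7 mL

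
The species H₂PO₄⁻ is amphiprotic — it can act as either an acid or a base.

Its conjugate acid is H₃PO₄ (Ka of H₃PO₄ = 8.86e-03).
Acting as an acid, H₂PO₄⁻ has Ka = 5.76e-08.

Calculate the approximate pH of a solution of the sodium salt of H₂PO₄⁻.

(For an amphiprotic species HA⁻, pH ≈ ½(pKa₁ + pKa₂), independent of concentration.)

pKa₁ = -log(8.86e-03) = 2.05; pKa₂ = -log(5.76e-08) = 7.24. For an amphiprotic species, pH ≈ ½(pKa₁ + pKa₂) = ½(2.05 + 7.24) = 4.65.

pH = 4.65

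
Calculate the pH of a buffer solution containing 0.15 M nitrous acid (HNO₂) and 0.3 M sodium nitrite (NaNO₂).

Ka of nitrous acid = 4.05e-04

pKa = -log(4.05e-04) = 3.39. pH = pKa + log([A⁻]/[HA]) = 3.39 + log(0.3/0.15)

pH = 3.69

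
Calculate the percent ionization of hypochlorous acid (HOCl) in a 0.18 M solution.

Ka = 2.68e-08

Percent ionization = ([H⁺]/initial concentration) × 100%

Using Ka equilibrium: x² + Ka×x - Ka×C = 0. Solving: [H⁺] = 6.9442e-05. Percent = (6.9442e-05/0.18) × 100

Percent ionization = 0.0386%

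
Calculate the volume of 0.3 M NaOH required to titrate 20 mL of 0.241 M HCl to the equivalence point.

At equivalence: moles acid = moles base. moles HCl = 0.241 × 20/1000 = 0.00482 mol. V_base = moles / 0.3 × 1000 = 16.1 mL.

V_{base} = 16.1 mL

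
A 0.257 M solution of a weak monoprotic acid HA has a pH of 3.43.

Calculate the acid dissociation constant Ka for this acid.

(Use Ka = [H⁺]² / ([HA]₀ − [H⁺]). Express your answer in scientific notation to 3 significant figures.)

[H⁺] = 10^(−pH) = 10^(−3.43) = 3.715e-04 M. For HA ⇌ H⁺ + A⁻, Ka = [H⁺][A⁻]/[HA] = [H⁺]² / ([HA]₀ − [H⁺]) = (3.715e-04)² / (0.257 − 3.715e-04) = 5.38e-07.

K_a = 5.38e-07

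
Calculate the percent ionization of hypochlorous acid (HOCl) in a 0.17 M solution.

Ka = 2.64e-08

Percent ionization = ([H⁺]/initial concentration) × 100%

Using Ka equilibrium: x² + Ka×x - Ka×C = 0. Solving: [H⁺] = 6.6979e-05. Percent = (6.6979e-05/0.17) × 100

Percent ionization = 0.0394%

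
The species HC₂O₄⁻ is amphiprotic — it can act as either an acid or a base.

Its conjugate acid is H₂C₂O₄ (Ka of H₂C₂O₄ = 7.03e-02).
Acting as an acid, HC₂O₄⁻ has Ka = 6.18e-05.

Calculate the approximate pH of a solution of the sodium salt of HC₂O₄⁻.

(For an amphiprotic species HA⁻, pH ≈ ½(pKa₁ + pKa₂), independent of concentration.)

pKa₁ = -log(7.03e-02) = 1.15; pKa₂ = -log(6.18e-05) = 4.21. For an amphiprotic species, pH ≈ ½(pKa₁ + pKa₂) = ½(1.15 + 4.21) = 2.68.

pH = 2.68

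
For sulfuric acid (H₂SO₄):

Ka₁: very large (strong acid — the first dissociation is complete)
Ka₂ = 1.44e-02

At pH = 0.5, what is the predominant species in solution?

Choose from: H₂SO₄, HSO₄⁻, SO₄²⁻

The first dissociation is complete, so H₂SO₄ itself is never the predominant species in water; pKa₂ = -log(1.44e-02) = 1.84. For a polyprotic acid the predominant species crosses at each pKa: below pKa_n the protonated form dominates, above it the deprotonated form does. At pH = 0.5, the predominant species is HSO₄⁻.

HSO₄⁻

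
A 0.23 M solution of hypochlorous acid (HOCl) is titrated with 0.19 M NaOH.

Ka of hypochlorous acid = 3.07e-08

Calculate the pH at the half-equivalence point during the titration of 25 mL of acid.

At half-equivalence [HA] = [A⁻], so Henderson-Hasselbalch gives pH = pKa = -log(3.07e-08) = 7.51.

pH = pKa = 7.51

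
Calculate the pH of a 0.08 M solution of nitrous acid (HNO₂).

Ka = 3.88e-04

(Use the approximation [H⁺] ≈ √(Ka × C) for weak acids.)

[H⁺] = √(Ka × C) = √(3.88e-04 × 0.08) = 5.5714e-03. pH = -log(5.5714e-03)

pH = 2.25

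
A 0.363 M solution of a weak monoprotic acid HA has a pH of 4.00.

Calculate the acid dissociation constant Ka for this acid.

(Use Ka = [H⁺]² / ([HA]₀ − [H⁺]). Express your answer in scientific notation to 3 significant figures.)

[H⁺] = 10^(−pH) = 10^(−4.00) = 1.000e-04 M. For HA ⇌ H⁺ + A⁻, Ka = [H⁺][A⁻]/[HA] = [H⁺]² / ([HA]₀ − [H⁺]) = (1.000e-04)² / (0.363 − 1.000e-04) = 2.76e-08.

K_a = 2.76e-08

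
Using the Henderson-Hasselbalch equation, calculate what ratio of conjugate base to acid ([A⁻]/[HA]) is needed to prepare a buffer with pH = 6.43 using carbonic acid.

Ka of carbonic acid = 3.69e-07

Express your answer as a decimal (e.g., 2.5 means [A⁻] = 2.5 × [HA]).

pKa = -log(3.69e-07) = 6.4330. pH = pKa + log([A⁻]/[HA]), so log([A⁻]/[HA]) = pH − pKa = 6.43 − 6.4330 = -0.0030. [A⁻]/[HA] = 10^(-0.0030) = 0.993

[A⁻]/[HA] = 0.993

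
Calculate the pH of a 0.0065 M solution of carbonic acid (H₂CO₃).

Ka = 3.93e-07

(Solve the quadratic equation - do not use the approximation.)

x² + Ka×x - Ka×C = 0. Using quadratic formula: [H⁺] = 5.0346e-05

pH = 4.30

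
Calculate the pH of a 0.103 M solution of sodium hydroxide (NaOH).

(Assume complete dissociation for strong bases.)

[OH⁻] = 0.103 M for strong base. pOH = -log[OH⁻] = 0.99, pH = 14 - pOH

pH = 13.01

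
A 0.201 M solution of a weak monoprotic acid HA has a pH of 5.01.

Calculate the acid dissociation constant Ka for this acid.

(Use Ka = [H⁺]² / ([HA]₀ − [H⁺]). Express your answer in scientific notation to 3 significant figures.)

[H⁺] = 10^(−pH) = 10^(−5.01) = 9.772e-06 M. For HA ⇌ H⁺ + A⁻, Ka = [H⁺][A⁻]/[HA] = [H⁺]² / ([HA]₀ − [H⁺]) = (9.772e-06)² / (0.201 − 9.772e-06) = 4.75e-10.

K_a = 4.75e-10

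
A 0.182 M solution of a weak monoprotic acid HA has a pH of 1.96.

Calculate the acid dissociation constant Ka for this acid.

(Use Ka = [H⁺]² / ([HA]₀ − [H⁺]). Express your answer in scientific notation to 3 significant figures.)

[H⁺] = 10^(−pH) = 10^(−1.96) = 1.096e-02 M. For HA ⇌ H⁺ + A⁻, Ka = [H⁺][A⁻]/[HA] = [H⁺]² / ([HA]₀ − [H⁺]) = (1.096e-02)² / (0.182 − 1.096e-02) = 7.03e-04.

K_a = 7.03e-04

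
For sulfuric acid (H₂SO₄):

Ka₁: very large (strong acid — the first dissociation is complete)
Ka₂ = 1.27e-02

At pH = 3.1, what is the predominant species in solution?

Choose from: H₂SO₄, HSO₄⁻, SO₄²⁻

The first dissociation is complete, so H₂SO₄ itself is never the predominant species in water; pKa₂ = -log(1.27e-02) = 1.90. For a polyprotic acid the predominant species crosses at each pKa: below pKa_n the protonated form dominates, above it the deprotonated form does. At pH = 3.1, the predominant species is SO₄²⁻.

SO₄²⁻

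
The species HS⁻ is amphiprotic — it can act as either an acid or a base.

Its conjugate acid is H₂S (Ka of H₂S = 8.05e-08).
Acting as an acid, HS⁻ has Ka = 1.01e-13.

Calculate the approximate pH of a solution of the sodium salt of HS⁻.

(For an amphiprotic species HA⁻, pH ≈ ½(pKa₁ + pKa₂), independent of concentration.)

pKa₁ = -log(8.05e-08) = 7.09; pKa₂ = -log(1.01e-13) = 13.00. For an amphiprotic species, pH ≈ ½(pKa₁ + pKa₂) = ½(7.09 + 13.00) = 10.04.

pH = 10.04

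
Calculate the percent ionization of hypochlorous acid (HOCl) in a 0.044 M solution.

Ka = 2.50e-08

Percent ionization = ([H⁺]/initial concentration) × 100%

Using Ka equilibrium: x² + Ka×x - Ka×C = 0. Solving: [H⁺] = 3.3154e-05. Percent = (3.3154e-05/0.044) × 100

Percent ionization = 0.0753%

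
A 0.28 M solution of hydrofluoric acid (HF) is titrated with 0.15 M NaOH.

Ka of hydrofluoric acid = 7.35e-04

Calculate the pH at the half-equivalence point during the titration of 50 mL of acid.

At half-equivalence [HA] = [A⁻], so Henderson-Hasselbalch gives pH = pKa = -log(7.35e-04) = 3.13.

pH = pKa = 3.13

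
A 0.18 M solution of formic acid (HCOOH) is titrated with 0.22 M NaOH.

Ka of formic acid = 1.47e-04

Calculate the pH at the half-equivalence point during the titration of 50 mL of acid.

At half-equivalence [HA] = [A⁻], so Henderson-Hasselbalch gives pH = pKa = -log(1.47e-04) = 3.83.

pH = pKa = 3.83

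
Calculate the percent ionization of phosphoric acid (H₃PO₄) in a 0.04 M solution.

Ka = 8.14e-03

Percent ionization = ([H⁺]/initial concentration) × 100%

Using Ka equilibrium: x² + Ka×x - Ka×C = 0. Solving: [H⁺] = 1.4428e-02. Percent = (1.4428e-02/0.04) × 100

Percent ionization = 36.1%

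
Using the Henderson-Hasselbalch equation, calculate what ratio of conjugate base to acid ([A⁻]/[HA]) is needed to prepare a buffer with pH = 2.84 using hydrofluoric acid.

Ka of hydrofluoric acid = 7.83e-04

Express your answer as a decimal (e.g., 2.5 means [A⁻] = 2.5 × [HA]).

pKa = -log(7.83e-04) = 3.1062. pH = pKa + log([A⁻]/[HA]), so log([A⁻]/[HA]) = pH − pKa = 2.84 − 3.1062 = -0.2662. [A⁻]/[HA] = 10^(-0.2662) = 0.542

[A⁻]/[HA] = 0.542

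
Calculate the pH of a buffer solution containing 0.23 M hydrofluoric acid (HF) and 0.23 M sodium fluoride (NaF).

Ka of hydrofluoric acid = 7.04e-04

pKa = -log(7.04e-04) = 3.15. pH = pKa + log([A⁻]/[HA]) = 3.15 + log(0.23/0.23)

pH = 3.15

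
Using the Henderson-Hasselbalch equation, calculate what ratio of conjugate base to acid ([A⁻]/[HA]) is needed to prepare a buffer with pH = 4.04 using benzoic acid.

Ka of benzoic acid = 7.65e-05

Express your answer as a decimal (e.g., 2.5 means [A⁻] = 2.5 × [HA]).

pKa = -log(7.65e-05) = 4.1163. pH = pKa + log([A⁻]/[HA]), so log([A⁻]/[HA]) = pH − pKa = 4.04 − 4.1163 = -0.0763. [A⁻]/[HA] = 10^(-0.0763) = 0.839

[A⁻]/[HA] = 0.839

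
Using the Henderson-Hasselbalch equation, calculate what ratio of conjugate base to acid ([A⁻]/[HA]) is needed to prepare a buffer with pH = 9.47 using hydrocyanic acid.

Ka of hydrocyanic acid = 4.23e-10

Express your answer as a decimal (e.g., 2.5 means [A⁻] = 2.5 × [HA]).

pKa = -log(4.23e-10) = 9.3737. pH = pKa + log([A⁻]/[HA]), so log([A⁻]/[HA]) = pH − pKa = 9.47 − 9.3737 = 0.0963. [A⁻]/[HA] = 10^(0.0963) = 1.25

[A⁻]/[HA] = 1.25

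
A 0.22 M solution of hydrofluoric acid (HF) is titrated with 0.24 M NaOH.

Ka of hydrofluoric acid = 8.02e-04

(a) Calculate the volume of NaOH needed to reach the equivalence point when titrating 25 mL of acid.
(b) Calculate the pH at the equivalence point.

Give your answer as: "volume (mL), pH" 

moles acid = 0.22 × 25/1000 = 0.0055 mol; V_base = moles/0.24 × 1000 = 22.9 mL. At equivalence only the conjugate base is present: [A⁻] = 0.0055/0.048 = 1.1478e-01 M. Kb = Kw/Ka = 1.25e-11; [OH⁻] = √(Kb × [A⁻]) = 1.1963e-06; pOH = 5.92; pH = 14 - pOH = 8.08.

V = 22.9 mL, pH = 8.08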